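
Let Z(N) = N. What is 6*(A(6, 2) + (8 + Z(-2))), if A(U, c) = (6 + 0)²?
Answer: 252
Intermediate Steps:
A(U, c) = 36 (A(U, c) = 6² = 36)
6*(A(6, 2) + (8 + Z(-2))) = 6*(36 + (8 - 2)) = 6*(36 + 6) = 6*42 = 252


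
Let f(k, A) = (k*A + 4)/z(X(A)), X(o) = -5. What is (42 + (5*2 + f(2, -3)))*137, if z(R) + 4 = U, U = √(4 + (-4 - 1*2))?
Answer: 64664/9 + 137*I*√2/9 ≈ 7184.9 + 21.527*I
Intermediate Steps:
U = I*√2 (U = √(4 + (-4 - 2)) = √(4 - 6) = √(-2) = I*√2 ≈ 1.4142*I)
z(R) = -4 + I*√2
f(k, A) = (4 + A*k)/(-4 + I*√2) (f(k, A) = (k*A + 4)/(-4 + I*√2) = (A*k + 4)/(-4 + I*√2) = (4 + A*k)/(-4 + I*√2))
(42 + (5*2 + f(2, -3)))*137 = (42 + (5*2 - (4 - 3*2)/(4 - I*√2)))*137 = (42 + (10 - (4 - 6)/(4 - I*√2)))*137 = (42 + (10 - 1*(-2)/(4 - I*√2)))*137 = (42 + (10 + 2/(4 - I*√2)))*137 = (52 + 2/(4 - I*√2))*137 = 7124 + 274/(4 - I*√2)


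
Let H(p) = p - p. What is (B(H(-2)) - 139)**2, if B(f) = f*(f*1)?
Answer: 19321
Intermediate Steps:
H(p) = 0
B(f) = f**2 (B(f) = f*f = f**2)
(B(H(-2)) - 139)**2 = (0**2 - 139)**2 = (0 - 139)**2 = (-139)**2 = 19321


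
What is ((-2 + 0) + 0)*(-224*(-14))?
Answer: -6272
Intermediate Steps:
((-2 + 0) + 0)*(-224*(-14)) = (-2 + 0)*3136 = -2*3136 = -6272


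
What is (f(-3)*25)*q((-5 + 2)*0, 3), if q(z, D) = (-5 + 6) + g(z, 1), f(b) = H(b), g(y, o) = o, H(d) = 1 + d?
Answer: -100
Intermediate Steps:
f(b) = 1 + b
q(z, D) = 2 (q(z, D) = (-5 + 6) + 1 = 1 + 1 = 2)
(f(-3)*25)*q((-5 + 2)*0, 3) = ((1 - 3)*25)*2 = -2*25*2 = -50*2 = -100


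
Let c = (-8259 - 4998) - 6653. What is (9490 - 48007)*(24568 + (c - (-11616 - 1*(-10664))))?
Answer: -216080370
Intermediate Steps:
c = -19910 (c = -13257 - 6653 = -19910)
(9490 - 48007)*(24568 + (c - (-11616 - 1*(-10664)))) = (9490 - 48007)*(24568 + (-19910 - (-11616 - 1*(-10664)))) = -38517*(24568 + (-19910 - (-11616 + 10664))) = -38517*(24568 + (-19910 - 1*(-952))) = -38517*(24568 + (-19910 + 952)) = -38517*(24568 - 18958) = -38517*5610 = -216080370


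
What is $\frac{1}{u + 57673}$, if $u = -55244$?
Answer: $\frac{1}{2429} \approx 0.00041169$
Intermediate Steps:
$\frac{1}{u + 57673} = \frac{1}{-55244 + 57673} = \frac{1}{2429}$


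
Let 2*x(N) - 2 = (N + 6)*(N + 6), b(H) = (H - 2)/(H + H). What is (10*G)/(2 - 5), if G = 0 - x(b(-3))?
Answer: 8765/108 ≈ 81.157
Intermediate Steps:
b(H) = (-2 + H)/(2*H) (b(H) = (-2 + H)/((2*H)) = (-2 + H)*(1/(2*H)) = (-2 + H)/(2*H))
x(N) = 1 + (6 + N)²/2 (x(N) = 1 + ((N + 6)*(N + 6))/2 = 1 + ((6 + N)*(6 + N))/2 = 1 + (6 + N)²/2)
G = -1753/72 (G = 0 - (1 + (6 + (½)*(-2 - 3)/(-3))²/2) = 0 - (1 + (6 + (½)*(-⅓)*(-5))²/2) = 0 - (1 + (6 + ⅚)²/2) = 0 - (1 + (41/6)²/2) = 0 - (1 + (½)*(1681/36)) = 0 - (1 + 1681/72) = 0 - 1*1753/72 = 0 - 1753/72 = -1753/72 ≈ -24.347)
(10*G)/(2 - 5) = (10*(-1753/72))/(2 - 5) = -8765/36/(-3) = -8765/36*(-⅓) = 8765/108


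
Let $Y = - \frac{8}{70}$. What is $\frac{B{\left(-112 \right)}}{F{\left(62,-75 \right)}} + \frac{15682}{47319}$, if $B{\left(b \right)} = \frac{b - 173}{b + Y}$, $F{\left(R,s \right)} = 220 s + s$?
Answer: $\frac{4531066567}{13678408692} \approx 0.33126$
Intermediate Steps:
$F{\left(R,s \right)} = 221 s$
$Y = - \frac{4}{35}$ ($Y = \left(-8\right) \frac{1}{70} = - \frac{4}{35} \approx -0.11429$)
$B{\left(b \right)} = \frac{-173 + b}{- \frac{4}{35} + b}$ ($B{\left(b \right)} = \frac{b - 173}{b - \frac{4}{35}} = \frac{-173 + b}{- \frac{4}{35} + b}$)
$\frac{B{\left(-112 \right)}}{F{\left(62,-75 \right)}} + \frac{15682}{47319} = \frac{35 \frac{1}{-4 + 35 \left(-112\right)} \left(-173 - 112\right)}{221 \left(-75\right)} + \frac{15682}{47319} = \frac{35 \frac{1}{-4 - 3920} \left(-285\right)}{-16575} + 15682 \cdot \frac{1}{47319} = 35 \frac{1}{-3924} \left(-285\right) \left(- \frac{1}{16575}\right) + \frac{15682}{47319} = 35 \left(- \frac{1}{3924}\right) \left(-285\right) \left(- \frac{1}{16575}\right) + \frac{15682}{47319} = \frac{3325}{1308} \left(- \frac{1}{16575}\right) + \frac{15682}{47319} = - \frac{133}{867204} + \frac{15682}{47319} = \frac{4531066567}{13678408692}$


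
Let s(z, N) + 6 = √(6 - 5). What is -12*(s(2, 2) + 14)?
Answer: -108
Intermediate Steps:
s(z, N) = -5 (s(z, N) = -6 + √(6 - 5) = -6 + √1 = -6 + 1 = -5)
-12*(s(2, 2) + 14) = -12*(-5 + 14) = -12*9 = -108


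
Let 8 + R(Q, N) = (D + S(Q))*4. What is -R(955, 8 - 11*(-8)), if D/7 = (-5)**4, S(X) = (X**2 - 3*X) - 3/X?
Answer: -3489696048/955 ≈ -3.6541e+6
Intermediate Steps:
S(X) = X**2 - 3*X - 3/X
D = 4375 (D = 7*(-5)**4 = 7*625 = 4375)
R(Q, N) = 17492 + 4*(-3 + Q**2*(-3 + Q))/Q (R(Q, N) = -8 + (4375 + (-3 + Q**2*(-3 + Q))/Q)*4 = -8 + (17500 + 4*(-3 + Q**2*(-3 + Q))/Q) = 17492 + 4*(-3 + Q**2*(-3 + Q))/Q)
-R(955, 8 - 11*(-8)) = -(17492 - 12*955 - 12/955 + 4*955**2) = -(17492 - 11460 - 12*1/955 + 4*912025) = -(17492 - 11460 - 12/955 + 3648100) = -1*3489696048/955 = -3489696048/955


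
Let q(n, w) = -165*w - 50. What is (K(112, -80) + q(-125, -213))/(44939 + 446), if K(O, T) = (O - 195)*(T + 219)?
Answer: 23558/45385 ≈ 0.51907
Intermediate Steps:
K(O, T) = (-195 + O)*(219 + T)
q(n, w) = -50 - 165*w
(K(112, -80) + q(-125, -213))/(44939 + 446) = ((-42705 - 195*(-80) + 219*112 + 112*(-80)) + (-50 - 165*(-213)))/(44939 + 446) = ((-42705 + 15600 + 24528 - 8960) + (-50 + 35145))/45385 = (-11537 + 35095)*(1/45385) = 23558*(1/45385) = 23558/45385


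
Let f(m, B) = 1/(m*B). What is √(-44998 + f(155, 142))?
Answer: I*√21798835597790/22010 ≈ 212.13*I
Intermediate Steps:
f(m, B) = 1/(B*m)
√(-44998 + f(155, 142)) = √(-44998 + 1/(142*155)) = √(-44998 + (1/142)*(1/155)) = √(-44998 + 1/22010) = √(-990405979/22010) = I*√21798835597790/22010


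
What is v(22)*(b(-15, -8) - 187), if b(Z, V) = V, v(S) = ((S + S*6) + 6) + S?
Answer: -35490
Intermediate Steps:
v(S) = 6 + 8*S (v(S) = ((S + 6*S) + 6) + S = (7*S + 6) + S = (6 + 7*S) + S = 6 + 8*S)
v(22)*(b(-15, -8) - 187) = (6 + 8*22)*(-8 - 187) = (6 + 176)*(-195) = 182*(-195) = -35490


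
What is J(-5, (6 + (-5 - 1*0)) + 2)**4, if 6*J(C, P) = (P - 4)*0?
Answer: 0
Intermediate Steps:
J(C, P) = 0 (J(C, P) = ((P - 4)*0)/6 = ((-4 + P)*0)/6 = (1/6)*0 = 0)
J(-5, (6 + (-5 - 1*0)) + 2)**4 = 0**4 = 0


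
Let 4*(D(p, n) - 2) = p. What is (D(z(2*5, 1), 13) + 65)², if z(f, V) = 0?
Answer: 4489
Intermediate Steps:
D(p, n) = 2 + p/4
(D(z(2*5, 1), 13) + 65)² = ((2 + (¼)*0) + 65)² = ((2 + 0) + 65)² = (2 + 65)² = 67² = 4489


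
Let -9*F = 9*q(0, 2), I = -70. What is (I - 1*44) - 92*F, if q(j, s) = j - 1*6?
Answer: -666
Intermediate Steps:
q(j, s) = -6 + j (q(j, s) = j - 6 = -6 + j)
F = 6 (F = -(-6 + 0) = -(-6) = -1/9*(-54) = 6)
(I - 1*44) - 92*F = (-70 - 1*44) - 92*6 = (-70 - 44) - 552 = -114 - 552 = -666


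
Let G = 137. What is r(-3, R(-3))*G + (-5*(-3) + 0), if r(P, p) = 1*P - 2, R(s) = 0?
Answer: -670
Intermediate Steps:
r(P, p) = -2 + P (r(P, p) = P - 2 = -2 + P)
r(-3, R(-3))*G + (-5*(-3) + 0) = (-2 - 3)*137 + (-5*(-3) + 0) = -5*137 + (15 + 0) = -685 + 15 = -670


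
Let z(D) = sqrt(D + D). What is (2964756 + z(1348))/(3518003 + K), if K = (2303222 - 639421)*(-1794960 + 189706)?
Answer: -988252/890273230817 - 2*sqrt(674)/2670819692451 ≈ -1.1101e-6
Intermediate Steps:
z(D) = sqrt(2)*sqrt(D) (z(D) = sqrt(2*D) = sqrt(2)*sqrt(D))
K = -2670823210454 (K = 1663801*(-1605254) = -2670823210454)
(2964756 + z(1348))/(3518003 + K) = (2964756 + sqrt(2)*sqrt(1348))/(3518003 - 2670823210454) = (2964756 + sqrt(2)*(2*sqrt(337)))/(-2670819692451) = (2964756 + 2*sqrt(674))*(-1/2670819692451) = -988252/890273230817 - 2*sqrt(674)/2670819692451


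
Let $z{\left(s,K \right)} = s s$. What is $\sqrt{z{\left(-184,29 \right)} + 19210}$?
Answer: $13 \sqrt{314} \approx 230.36$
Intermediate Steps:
$z{\left(s,K \right)} = s^{2}$
$\sqrt{z{\left(-184,29 \right)} + 19210} = \sqrt{\left(-184\right)^{2} + 19210} = \sqrt{33856 + 19210} = \sqrt{53066} = 13 \sqrt{314}$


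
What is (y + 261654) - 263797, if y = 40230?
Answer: 38087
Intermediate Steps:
(y + 261654) - 263797 = (40230 + 261654) - 263797 = 301884 - 263797 = 38087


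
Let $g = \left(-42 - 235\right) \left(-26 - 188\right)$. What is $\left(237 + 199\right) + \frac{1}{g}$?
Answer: $\frac{25845209}{59278} \approx 436.0$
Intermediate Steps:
$g = 59278$ ($g = \left(-277\right) \left(-214\right) = 59278$)
$\left(237 + 199\right) + \frac{1}{g} = \left(237 + 199\right) + \frac{1}{59278} = 436 + \frac{1}{59278} = \frac{25845209}{59278}$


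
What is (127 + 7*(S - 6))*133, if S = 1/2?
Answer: 23541/2 ≈ 11771.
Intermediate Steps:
S = 1/2 ≈ 0.50000
(127 + 7*(S - 6))*133 = (127 + 7*(1/2 - 6))*133 = (127 + 7*(-11/2))*133 = (127 - 77/2)*133 = (177/2)*133 = 23541/2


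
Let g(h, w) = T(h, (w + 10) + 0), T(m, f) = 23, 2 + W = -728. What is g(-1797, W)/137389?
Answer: 23/137389 ≈ 0.00016741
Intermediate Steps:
W = -730 (W = -2 - 728 = -730)
g(h, w) = 23
g(-1797, W)/137389 = 23/137389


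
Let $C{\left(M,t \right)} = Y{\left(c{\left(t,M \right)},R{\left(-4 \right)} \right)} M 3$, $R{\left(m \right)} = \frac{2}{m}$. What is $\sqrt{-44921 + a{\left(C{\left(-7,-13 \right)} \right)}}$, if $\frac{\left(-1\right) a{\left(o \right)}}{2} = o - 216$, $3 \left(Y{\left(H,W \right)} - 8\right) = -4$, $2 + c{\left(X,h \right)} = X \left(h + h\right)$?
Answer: $i \sqrt{44209} \approx 210.26 i$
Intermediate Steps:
$c{\left(X,h \right)} = -2 + 2 X h$ ($c{\left(X,h \right)} = -2 + X \left(h + h\right) = -2 + X 2 h = -2 + 2 X h$)
$Y{\left(H,W \right)} = \frac{20}{3}$ ($Y{\left(H,W \right)} = 8 + \frac{1}{3} \left(-4\right) = 8 - \frac{4}{3} = \frac{20}{3}$)
$C{\left(M,t \right)} = 20 M$ ($C{\left(M,t \right)} = \frac{20 M}{3} \cdot 3 = 20 M$)
$a{\left(o \right)} = 432 - 2 o$ ($a{\left(o \right)} = - 2 \left(o - 216\right) = - 2 \left(-216 + o\right) = 432 - 2 o$)
$\sqrt{-44921 + a{\left(C{\left(-7,-13 \right)} \right)}} = \sqrt{-44921 + \left(432 - 2 \cdot 20 \left(-7\right)\right)} = \sqrt{-44921 + \left(432 - -280\right)} = \sqrt{-44921 + \left(432 + 280\right)} = \sqrt{-44921 + 712} = \sqrt{-44209} = i \sqrt{44209}$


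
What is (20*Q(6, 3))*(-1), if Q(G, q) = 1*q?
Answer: -60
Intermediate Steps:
Q(G, q) = q
(20*Q(6, 3))*(-1) = (20*3)*(-1) = 60*(-1) = -60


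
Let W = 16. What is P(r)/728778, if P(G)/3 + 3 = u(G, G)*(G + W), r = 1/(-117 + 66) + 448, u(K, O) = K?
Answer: 270310379/315925263 ≈ 0.85561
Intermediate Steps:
r = 22847/51 (r = 1/(-51) + 448 = -1/51 + 448 = 22847/51 ≈ 447.98)
P(G) = -9 + 3*G*(16 + G) (P(G) = -9 + 3*(G*(G + 16)) = -9 + 3*(G*(16 + G)) = -9 + 3*G*(16 + G))
P(r)/728778 = (-9 + 3*(22847/51)² + 48*(22847/51))/728778 = (-9 + 3*(521985409/2601) + 365552/17)*(1/728778) = (-9 + 521985409/867 + 365552/17)*(1/728778) = (540620758/867)*(1/728778) = 270310379/315925263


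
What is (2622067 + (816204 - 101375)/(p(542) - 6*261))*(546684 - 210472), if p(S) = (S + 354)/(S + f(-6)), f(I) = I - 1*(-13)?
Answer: 378497103683924650/429419 ≈ 8.8142e+11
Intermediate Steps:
f(I) = 13 + I (f(I) = I + 13 = 13 + I)
p(S) = (354 + S)/(7 + S) (p(S) = (S + 354)/(S + (13 - 6)) = (354 + S)/(S + 7) = (354 + S)/(7 + S))
(2622067 + (816204 - 101375)/(p(542) - 6*261))*(546684 - 210472) = (2622067 + (816204 - 101375)/((354 + 542)/(7 + 542) - 6*261))*(546684 - 210472) = (2622067 + 714829/(896/549 - 1566))*336212 = (2622067 + 714829/(-858838/549))*336212 = (2622067 + 714829*(-549/858838))*336212 = (2622067 - 392441121/858838)*336212 = (2251538337025/858838)*336212 = 378497103683924650/429419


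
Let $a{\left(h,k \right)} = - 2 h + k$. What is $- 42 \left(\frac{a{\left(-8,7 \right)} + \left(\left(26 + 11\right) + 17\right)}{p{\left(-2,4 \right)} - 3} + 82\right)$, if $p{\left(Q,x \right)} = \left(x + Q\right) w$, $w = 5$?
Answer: $-3906$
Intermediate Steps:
$a{\left(h,k \right)} = k - 2 h$
$p{\left(Q,x \right)} = 5 Q + 5 x$ ($p{\left(Q,x \right)} = \left(x + Q\right) 5 = \left(Q + x\right) 5 = 5 Q + 5 x$)
$- 42 \left(\frac{a{\left(-8,7 \right)} + \left(\left(26 + 11\right) + 17\right)}{p{\left(-2,4 \right)} - 3} + 82\right) = - 42 \left(\frac{\left(7 - -16\right) + \left(\left(26 + 11\right) + 17\right)}{\left(5 \left(-2\right) + 5 \cdot 4\right) - 3} + 82\right) = - 42 \left(\frac{\left(7 + 16\right) + \left(37 + 17\right)}{\left(-10 + 20\right) - 3} + 82\right) = - 42 \left(\frac{23 + 54}{10 - 3} + 82\right) = - 42 \left(\frac{77}{7} + 82\right) = - 42 \left(77 \cdot \frac{1}{7} + 82\right) = - 42 \left(11 + 82\right) = \left(-42\right) 93 = -3906$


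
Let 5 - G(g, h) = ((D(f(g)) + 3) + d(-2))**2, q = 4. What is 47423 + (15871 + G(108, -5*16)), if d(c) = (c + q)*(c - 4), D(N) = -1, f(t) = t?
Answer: 63199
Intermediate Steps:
d(c) = (-4 + c)*(4 + c) (d(c) = (c + 4)*(c - 4) = (4 + c)*(-4 + c) = (-4 + c)*(4 + c))
G(g, h) = -95 (G(g, h) = 5 - ((-1 + 3) + (-16 + (-2)**2))**2 = 5 - (2 + (-16 + 4))**2 = 5 - (2 - 12)**2 = 5 - 1*(-10)**2 = 5 - 1*100 = 5 - 100 = -95)
47423 + (15871 + G(108, -5*16)) = 47423 + (15871 - 95) = 47423 + 15776 = 63199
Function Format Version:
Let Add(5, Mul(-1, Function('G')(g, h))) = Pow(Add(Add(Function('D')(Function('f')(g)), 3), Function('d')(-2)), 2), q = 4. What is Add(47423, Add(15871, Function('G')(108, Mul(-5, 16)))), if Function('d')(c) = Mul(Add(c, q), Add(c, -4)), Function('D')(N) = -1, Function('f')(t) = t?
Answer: 63199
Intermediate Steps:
Function('d')(c) = Mul(Add(-4, c), Add(4, c)) (Function('d')(c) = Mul(Add(c, 4), Add(c, -4)) = Mul(Add(4, c), Add(-4, c)) = Mul(Add(-4, c), Add(4, c)))
Function('G')(g, h) = -95 (Function('G')(g, h) = Add(5, Mul(-1, Pow(Add(Add(-1, 3), Add(-16, Pow(-2, 2))), 2))) = Add(5, Mul(-1, Pow(Add(2, Add(-16, 4)), 2))) = Add(5, Mul(-1, Pow(Add(2, -12), 2))) = Add(5, Mul(-1, Pow(-10, 2))) = Add(5, Mul(-1, 100)) = Add(5, -100) = -95)
Add(47423, Add(15871, Function('G')(108, Mul(-5, 16)))) = Add(47423, Add(15871, -95)) = Add(47423, 15776) = 63199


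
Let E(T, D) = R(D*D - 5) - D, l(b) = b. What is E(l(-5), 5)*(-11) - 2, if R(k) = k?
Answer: -167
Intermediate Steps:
E(T, D) = -5 + D**2 - D (E(T, D) = (D*D - 5) - D = (D**2 - 5) - D = (-5 + D**2) - D = -5 + D**2 - D)
E(l(-5), 5)*(-11) - 2 = (-5 + 5**2 - 1*5)*(-11) - 2 = (-5 + 25 - 5)*(-11) - 2 = 15*(-11) - 2 = -165 - 2 = -167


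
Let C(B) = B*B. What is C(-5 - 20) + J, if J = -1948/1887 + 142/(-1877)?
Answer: 2209762525/3541899 ≈ 623.89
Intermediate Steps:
C(B) = B**2
J = -3924350/3541899 (J = -1948*1/1887 + 142*(-1/1877) = -1948/1887 - 142/1877 = -3924350/3541899 ≈ -1.1080)
C(-5 - 20) + J = (-5 - 20)**2 - 3924350/3541899 = (-25)**2 - 3924350/3541899 = 625 - 3924350/3541899 = 2209762525/3541899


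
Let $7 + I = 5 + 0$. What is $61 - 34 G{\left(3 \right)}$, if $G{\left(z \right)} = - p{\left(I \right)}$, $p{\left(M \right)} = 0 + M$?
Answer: $-7$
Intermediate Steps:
$I = -2$ ($I = -7 + \left(5 + 0\right) = -7 + 5 = -2$)
$p{\left(M \right)} = M$
$G{\left(z \right)} = 2$ ($G{\left(z \right)} = \left(-1\right) \left(-2\right) = 2$)
$61 - 34 G{\left(3 \right)} = 61 - 68 = -7$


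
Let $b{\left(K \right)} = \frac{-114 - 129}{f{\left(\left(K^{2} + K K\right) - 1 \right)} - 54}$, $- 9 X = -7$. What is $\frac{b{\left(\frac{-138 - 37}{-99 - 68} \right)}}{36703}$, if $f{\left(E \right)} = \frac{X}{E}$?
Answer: $\frac{72960507}{587916838769} \approx 0.0001241$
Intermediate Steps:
$X = \frac{7}{9}$ ($X = \left(- \frac{1}{9}\right) \left(-7\right) = \frac{7}{9} \approx 0.77778$)
$f{\left(E \right)} = \frac{7}{9 E}$
$b{\left(K \right)} = - \frac{243}{-54 + \frac{7}{9 \left(-1 + 2 K^{2}\right)}}$ ($b{\left(K \right)} = \frac{-114 - 129}{\frac{7}{9 \left(\left(K^{2} + K K\right) - 1\right)} - 54} = - \frac{243}{\frac{7}{9 \left(\left(K^{2} + K^{2}\right) - 1\right)} - 54} = - \frac{243}{\frac{7}{9 \left(2 K^{2} - 1\right)} - 54} = - \frac{243}{\frac{7}{9 \left(-1 + 2 K^{2}\right)} - 54} = - \frac{243}{-54 + \frac{7}{9 \left(-1 + 2 K^{2}\right)}}$)
$\frac{b{\left(\frac{-138 - 37}{-99 - 68} \right)}}{36703} = \frac{2187 \frac{1}{-493 + 972 \left(\frac{-138 - 37}{-99 - 68}\right)^{2}} \left(-1 + 2 \left(\frac{-138 - 37}{-99 - 68}\right)^{2}\right)}{36703} = \frac{2187 \left(-1 + 2 \left(- \frac{175}{-167}\right)^{2}\right)}{-493 + 972 \left(- \frac{175}{-167}\right)^{2}} \cdot \frac{1}{36703} = \frac{2187 \left(-1 + 2 \left(\left(-175\right) \left(- \frac{1}{167}\right)\right)^{2}\right)}{-493 + 972 \left(\left(-175\right) \left(- \frac{1}{167}\right)\right)^{2}} \cdot \frac{1}{36703} = \frac{2187 \left(-1 + 2 \left(\frac{175}{167}\right)^{2}\right)}{-493 + 972 \left(\frac{175}{167}\right)^{2}} \cdot \frac{1}{36703} = \frac{2187 \left(-1 + 2 \cdot \frac{30625}{27889}\right)}{-493 + 972 \cdot \frac{30625}{27889}} \cdot \frac{1}{36703} = \frac{2187 \left(-1 + \frac{61250}{27889}\right)}{-493 + \frac{29767500}{27889}} \cdot \frac{1}{36703} = 2187 \frac{1}{\frac{16018223}{27889}} \cdot \frac{33361}{27889} \cdot \frac{1}{36703} = 2187 \cdot \frac{27889}{16018223} \cdot \frac{33361}{27889} \cdot \frac{1}{36703} = \frac{72960507}{16018223} \cdot \frac{1}{36703} = \frac{72960507}{587916838769}$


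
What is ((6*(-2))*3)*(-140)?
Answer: 5040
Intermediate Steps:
((6*(-2))*3)*(-140) = -12*3*(-140) = -36*(-140) = 5040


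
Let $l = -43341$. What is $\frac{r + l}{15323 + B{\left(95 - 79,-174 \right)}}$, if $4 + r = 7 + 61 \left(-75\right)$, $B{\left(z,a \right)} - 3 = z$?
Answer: $- \frac{15971}{5114} \approx -3.123$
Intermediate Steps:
$B{\left(z,a \right)} = 3 + z$
$r = -4572$ ($r = -4 + \left(7 + 61 \left(-75\right)\right) = -4 + \left(7 - 4575\right) = -4 - 4568 = -4572$)
$\frac{r + l}{15323 + B{\left(95 - 79,-174 \right)}} = \frac{-4572 - 43341}{15323 + \left(3 + \left(95 - 79\right)\right)} = - \frac{47913}{15323 + \left(3 + \left(95 - 79\right)\right)} = - \frac{47913}{15323 + \left(3 + 16\right)} = - \frac{47913}{15323 + 19} = - \frac{47913}{15342} = \left(-47913\right) \frac{1}{15342} = - \frac{15971}{5114}$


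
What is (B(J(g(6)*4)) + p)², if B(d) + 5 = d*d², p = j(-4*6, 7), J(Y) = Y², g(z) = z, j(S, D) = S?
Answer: 36520336352084809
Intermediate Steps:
p = -24 (p = -4*6 = -24)
B(d) = -5 + d³ (B(d) = -5 + d*d² = -5 + d³)
(B(J(g(6)*4)) + p)² = ((-5 + ((6*4)²)³) - 24)² = ((-5 + (24²)³) - 24)² = ((-5 + 576³) - 24)² = ((-5 + 191102976) - 24)² = (191102971 - 24)² = 191102947² = 36520336352084809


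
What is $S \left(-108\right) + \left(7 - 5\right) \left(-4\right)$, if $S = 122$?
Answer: $-13184$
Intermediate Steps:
$S \left(-108\right) + \left(7 - 5\right) \left(-4\right) = 122 \left(-108\right) + \left(7 - 5\right) \left(-4\right) = -13176 + 2 \left(-4\right) = -13176 - 8 = -13184$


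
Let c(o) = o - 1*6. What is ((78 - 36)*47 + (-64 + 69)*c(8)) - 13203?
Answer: -11219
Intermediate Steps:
c(o) = -6 + o (c(o) = o - 6 = -6 + o)
((78 - 36)*47 + (-64 + 69)*c(8)) - 13203 = ((78 - 36)*47 + (-64 + 69)*(-6 + 8)) - 13203 = (42*47 + 5*2) - 13203 = (1974 + 10) - 13203 = 1984 - 13203 = -11219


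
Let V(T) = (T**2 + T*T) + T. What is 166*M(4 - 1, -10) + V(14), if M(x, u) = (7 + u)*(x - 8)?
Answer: 2896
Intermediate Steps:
M(x, u) = (-8 + x)*(7 + u) (M(x, u) = (7 + u)*(-8 + x) = (-8 + x)*(7 + u))
V(T) = T + 2*T**2 (V(T) = (T**2 + T**2) + T = 2*T**2 + T = T + 2*T**2)
166*M(4 - 1, -10) + V(14) = 166*(-56 - 8*(-10) + 7*(4 - 1) - 10*(4 - 1)) + 14*(1 + 2*14) = 166*(-56 + 80 + 7*3 - 10*3) + 14*(1 + 28) = 166*(-56 + 80 + 21 - 30) + 14*29 = 166*15 + 406 = 2490 + 406 = 2896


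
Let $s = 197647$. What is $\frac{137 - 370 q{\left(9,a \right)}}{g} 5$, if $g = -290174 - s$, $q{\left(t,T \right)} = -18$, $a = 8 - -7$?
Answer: $- \frac{33985}{487821} \approx -0.069667$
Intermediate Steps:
$a = 15$ ($a = 8 + 7 = 15$)
$g = -487821$ ($g = -290174 - 197647 = -487821$)
$\frac{137 - 370 q{\left(9,a \right)}}{g} 5 = \frac{137 - -6660}{-487821} \cdot 5 = \left(137 + 6660\right) \left(- \frac{1}{487821}\right) 5 = 6797 \left(- \frac{1}{487821}\right) 5 = \left(- \frac{6797}{487821}\right) 5 = - \frac{33985}{487821}$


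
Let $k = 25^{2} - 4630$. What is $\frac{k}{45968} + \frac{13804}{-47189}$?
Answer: $- \frac{823534217}{2169183952} \approx -0.37965$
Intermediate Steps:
$k = -4005$ ($k = 625 - 4630 = -4005$)
$\frac{k}{45968} + \frac{13804}{-47189} = - \frac{4005}{45968} + \frac{13804}{-47189} = \left(-4005\right) \frac{1}{45968} + 13804 \left(- \frac{1}{47189}\right) = - \frac{4005}{45968} - \frac{13804}{47189} = - \frac{823534217}{2169183952}$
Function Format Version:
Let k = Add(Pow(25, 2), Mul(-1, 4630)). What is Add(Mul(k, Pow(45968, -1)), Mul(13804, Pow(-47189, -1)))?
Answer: Rational(-823534217, 2169183952) ≈ -0.37965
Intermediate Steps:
k = -4005 (k = Add(625, -4630) = -4005)
Add(Mul(k, Pow(45968, -1)), Mul(13804, Pow(-47189, -1))) = Add(Mul(-4005, Pow(45968, -1)), Mul(13804, Pow(-47189, -1))) = Add(Mul(-4005, Rational(1, 45968)), Mul(13804, Rational(-1, 47189))) = Add(Rational(-4005, 45968), Rational(-13804, 47189)) = Rational(-823534217, 2169183952)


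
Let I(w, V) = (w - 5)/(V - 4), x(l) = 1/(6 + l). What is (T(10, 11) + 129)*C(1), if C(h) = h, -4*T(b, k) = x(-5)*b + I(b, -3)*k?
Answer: 3597/28 ≈ 128.46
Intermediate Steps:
I(w, V) = (-5 + w)/(-4 + V)
T(b, k) = -b/4 - k*(5/7 - b/7)/4 (T(b, k) = -(b/(6 - 5) + ((-5 + b)/(-4 - 3))*k)/4 = -(b/1 + ((-5 + b)/(-7))*k)/4 = -(1*b + (-(-5 + b)/7)*k)/4 = -(b + (5/7 - b/7)*k)/4 = -(b + k*(5/7 - b/7))/4 = -b/4 - k*(5/7 - b/7)/4)
(T(10, 11) + 129)*C(1) = ((-¼*10 + (1/28)*11*(-5 + 10)) + 129)*1 = ((-5/2 + (1/28)*11*5) + 129)*1 = ((-5/2 + 55/28) + 129)*1 = (-15/28 + 129)*1 = (3597/28)*1 = 3597/28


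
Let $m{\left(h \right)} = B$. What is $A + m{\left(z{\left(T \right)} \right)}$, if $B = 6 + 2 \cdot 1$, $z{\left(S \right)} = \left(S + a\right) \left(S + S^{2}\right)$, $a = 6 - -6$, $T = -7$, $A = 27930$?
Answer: $27938$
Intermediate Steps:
$a = 12$ ($a = 6 + 6 = 12$)
$z{\left(S \right)} = \left(12 + S\right) \left(S + S^{2}\right)$ ($z{\left(S \right)} = \left(S + 12\right) \left(S + S^{2}\right) = \left(12 + S\right) \left(S + S^{2}\right)$)
$B = 8$ ($B = 6 + 2 = 8$)
$m{\left(h \right)} = 8$
$A + m{\left(z{\left(T \right)} \right)} = 27930 + 8 = 27938$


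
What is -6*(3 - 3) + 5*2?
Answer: 10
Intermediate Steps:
-6*(3 - 3) + 5*2 = -6*0 + 10 = 0 + 10 = 10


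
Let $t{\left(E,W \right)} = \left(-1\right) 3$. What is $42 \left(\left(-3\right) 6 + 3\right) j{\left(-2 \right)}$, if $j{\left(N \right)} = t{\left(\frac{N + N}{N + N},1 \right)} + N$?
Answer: $3150$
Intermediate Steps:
$t{\left(E,W \right)} = -3$
$j{\left(N \right)} = -3 + N$
$42 \left(\left(-3\right) 6 + 3\right) j{\left(-2 \right)} = 42 \left(\left(-3\right) 6 + 3\right) \left(-3 - 2\right) = 42 \left(-18 + 3\right) \left(-5\right) = 42 \left(-15\right) \left(-5\right) = \left(-630\right) \left(-5\right) = 3150$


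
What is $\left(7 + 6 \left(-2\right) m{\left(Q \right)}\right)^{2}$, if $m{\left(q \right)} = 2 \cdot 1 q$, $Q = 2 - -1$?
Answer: $4225$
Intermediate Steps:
$Q = 3$ ($Q = 2 + 1 = 3$)
$m{\left(q \right)} = 2 q$
$\left(7 + 6 \left(-2\right) m{\left(Q \right)}\right)^{2} = \left(7 + 6 \left(-2\right) 2 \cdot 3\right)^{2} = \left(7 - 72\right)^{2} = \left(-65\right)^{2} = 4225$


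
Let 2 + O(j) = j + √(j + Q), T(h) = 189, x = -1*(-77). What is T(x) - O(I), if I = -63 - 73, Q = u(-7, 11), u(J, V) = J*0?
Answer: 327 - 2*I*√34 ≈ 327.0 - 11.662*I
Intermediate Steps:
u(J, V) = 0
Q = 0
x = 77
I = -136
O(j) = -2 + j + √j (O(j) = -2 + (j + √(j + 0)) = -2 + (j + √j) = -2 + j + √j)
T(x) - O(I) = 189 - (-2 - 136 + √(-136)) = 189 - (-2 - 136 + 2*I*√34) = 189 - (-138 + 2*I*√34) = 189 + (138 - 2*I*√34) = 327 - 2*I*√34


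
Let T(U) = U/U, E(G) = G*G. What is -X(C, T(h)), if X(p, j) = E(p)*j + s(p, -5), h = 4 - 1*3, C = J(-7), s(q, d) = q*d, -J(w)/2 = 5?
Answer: -150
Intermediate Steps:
J(w) = -10 (J(w) = -2*5 = -10)
s(q, d) = d*q
C = -10
E(G) = G**2
h = 1 (h = 4 - 3 = 1)
T(U) = 1
X(p, j) = -5*p + j*p**2 (X(p, j) = p**2*j - 5*p = j*p**2 - 5*p = -5*p + j*p**2)
-X(C, T(h)) = -(-10)*(-5 + 1*(-10)) = -(-10)*(-5 - 10) = -(-10)*(-15) = -1*150 = -150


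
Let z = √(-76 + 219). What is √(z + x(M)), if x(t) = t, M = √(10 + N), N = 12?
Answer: √(√22 + √143) ≈ 4.0803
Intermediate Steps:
M = √22 (M = √(10 + 12) = √22 ≈ 4.6904)
z = √143 ≈ 11.958
√(z + x(M)) = √(√143 + √22) = √(√22 + √143)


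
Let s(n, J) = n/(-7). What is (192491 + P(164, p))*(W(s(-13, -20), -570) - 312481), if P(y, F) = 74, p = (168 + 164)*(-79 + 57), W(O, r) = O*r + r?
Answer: -423405567355/7 ≈ -6.0487e+10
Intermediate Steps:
s(n, J) = -n/7 (s(n, J) = n*(-⅐) = -n/7)
W(O, r) = r + O*r
p = -7304 (p = 332*(-22) = -7304)
(192491 + P(164, p))*(W(s(-13, -20), -570) - 312481) = (192491 + 74)*(-570*(1 - ⅐*(-13)) - 312481) = 192565*(-570*(1 + 13/7) - 312481) = 192565*(-570*20/7 - 312481) = 192565*(-11400/7 - 312481) = 192565*(-2198767/7) = -423405567355/7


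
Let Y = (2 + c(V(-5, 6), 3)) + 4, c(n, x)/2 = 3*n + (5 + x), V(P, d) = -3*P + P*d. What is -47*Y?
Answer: 3196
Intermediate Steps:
c(n, x) = 10 + 2*x + 6*n (c(n, x) = 2*(3*n + (5 + x)) = 2*(5 + x + 3*n) = 10 + 2*x + 6*n)
Y = -68 (Y = (2 + (10 + 2*3 + 6*(-5*(-3 + 6)))) + 4 = (2 + (10 + 6 + 6*(-5*3))) + 4 = (2 + (10 + 6 + 6*(-15))) + 4 = (2 + (10 + 6 - 90)) + 4 = (2 - 74) + 4 = -72 + 4 = -68)
-47*Y = -47*(-68) = 3196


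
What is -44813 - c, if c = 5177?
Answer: -49990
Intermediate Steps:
-44813 - c = -44813 - 1*5177 = -44813 - 5177 = -49990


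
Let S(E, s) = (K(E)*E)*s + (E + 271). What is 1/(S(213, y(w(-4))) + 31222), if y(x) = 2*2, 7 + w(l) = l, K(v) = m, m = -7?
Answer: 1/25742 ≈ 3.8847e-5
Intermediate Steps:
K(v) = -7
w(l) = -7 + l
y(x) = 4
S(E, s) = 271 + E - 7*E*s (S(E, s) = (-7*E)*s + (E + 271) = -7*E*s + (271 + E) = 271 + E - 7*E*s)
1/(S(213, y(w(-4))) + 31222) = 1/((271 + 213 - 7*213*4) + 31222) = 1/((271 + 213 - 5964) + 31222) = 1/(-5480 + 31222) = 1/25742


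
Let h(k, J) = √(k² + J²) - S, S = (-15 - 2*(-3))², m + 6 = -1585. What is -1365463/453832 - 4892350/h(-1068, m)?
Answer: -11553099713467/103965649888 - 2446175*√3671905/1832672 ≈ -2668.8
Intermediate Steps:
m = -1591 (m = -6 - 1585 = -1591)
S = 81 (S = (-15 + 6)² = (-9)² = 81)
h(k, J) = -81 + √(J² + k²) (h(k, J) = √(k² + J²) - 1*81 = √(J² + k²) - 81 = -81 + √(J² + k²))
-1365463/453832 - 4892350/h(-1068, m) = -1365463/453832 - 4892350/(-81 + √((-1591)² + (-1068)²)) = -1365463*1/453832 - 4892350/(-81 + √(2531281 + 1140624)) = -1365463/453832 - 4892350/(-81 + √3671905)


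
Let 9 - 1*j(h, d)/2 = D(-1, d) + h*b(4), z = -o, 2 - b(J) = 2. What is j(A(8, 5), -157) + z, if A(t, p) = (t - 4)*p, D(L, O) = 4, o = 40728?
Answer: -40718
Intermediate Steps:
b(J) = 0 (b(J) = 2 - 1*2 = 2 - 2 = 0)
z = -40728 (z = -1*40728 = -40728)
A(t, p) = p*(-4 + t) (A(t, p) = (-4 + t)*p = p*(-4 + t))
j(h, d) = 10 (j(h, d) = 18 - 2*(4 + h*0) = 18 - 2*(4 + 0) = 18 - 2*4 = 18 - 8 = 10)
j(A(8, 5), -157) + z = 10 - 40728 = -40718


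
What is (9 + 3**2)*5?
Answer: 90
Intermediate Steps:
(9 + 3**2)*5 = (9 + 9)*5 = 18*5 = 90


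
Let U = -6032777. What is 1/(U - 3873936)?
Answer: -1/9906713 ≈ -1.0094e-7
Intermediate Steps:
1/(U - 3873936) = 1/(-6032777 - 3873936) = 1/(-9906713) = -1/9906713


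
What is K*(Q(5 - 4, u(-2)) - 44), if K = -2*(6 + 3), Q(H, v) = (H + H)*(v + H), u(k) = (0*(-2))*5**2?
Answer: 756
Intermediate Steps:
u(k) = 0 (u(k) = 0*25 = 0)
Q(H, v) = 2*H*(H + v) (Q(H, v) = (2*H)*(H + v) = 2*H*(H + v))
K = -18 (K = -2*9 = -18)
K*(Q(5 - 4, u(-2)) - 44) = -18*(2*(5 - 4)*((5 - 4) + 0) - 44) = -18*(2*1*(1 + 0) - 44) = -18*(2*1*1 - 44) = -18*(2 - 44) = -18*(-42) = 756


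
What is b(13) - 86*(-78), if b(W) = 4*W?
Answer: 6760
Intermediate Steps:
b(13) - 86*(-78) = 4*13 - 86*(-78) = 52 + 6708 = 6760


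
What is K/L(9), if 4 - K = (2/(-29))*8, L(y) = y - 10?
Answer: -132/29 ≈ -4.5517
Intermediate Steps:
L(y) = -10 + y
K = 132/29 (K = 4 - 2/(-29)*8 = 4 - 2*(-1/29)*8 = 4 - (-2)*8/29 = 4 - 1*(-16/29) = 4 + 16/29 = 132/29 ≈ 4.5517)
K/L(9) = 132/(29*(-10 + 9)) = (132/29)/(-1) = (132/29)*(-1) = -132/29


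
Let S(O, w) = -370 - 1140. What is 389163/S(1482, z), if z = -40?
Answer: -389163/1510 ≈ -257.72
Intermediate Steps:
S(O, w) = -1510
389163/S(1482, z) = 389163/(-1510) = 389163*(-1/1510) = -389163/1510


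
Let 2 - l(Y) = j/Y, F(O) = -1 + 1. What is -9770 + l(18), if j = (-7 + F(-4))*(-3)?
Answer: -58615/6 ≈ -9769.2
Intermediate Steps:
F(O) = 0
j = 21 (j = (-7 + 0)*(-3) = -7*(-3) = 21)
l(Y) = 2 - 21/Y
-9770 + l(18) = -9770 + (2 - 21/18) = -9770 + (2 - 21*1/18) = -9770 + (2 - 7/6) = -9770 + ⅚ = -58615/6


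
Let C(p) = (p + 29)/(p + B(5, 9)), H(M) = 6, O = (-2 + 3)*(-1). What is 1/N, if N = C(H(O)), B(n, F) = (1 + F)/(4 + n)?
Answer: 64/315 ≈ 0.20317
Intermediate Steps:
B(n, F) = (1 + F)/(4 + n)
O = -1 (O = 1*(-1) = -1)
C(p) = (29 + p)/(10/9 + p) (C(p) = (p + 29)/(p + (1 + 9)/(4 + 5)) = (29 + p)/(p + 10/9) = (29 + p)/(10/9 + p))
N = 315/64 (N = 9*(29 + 6)/(10 + 9*6) = 9*35/(10 + 54) = 9*35/64 = 9*(1/64)*35 = 315/64 ≈ 4.9219)
1/N = 1/(315/64) = 64/315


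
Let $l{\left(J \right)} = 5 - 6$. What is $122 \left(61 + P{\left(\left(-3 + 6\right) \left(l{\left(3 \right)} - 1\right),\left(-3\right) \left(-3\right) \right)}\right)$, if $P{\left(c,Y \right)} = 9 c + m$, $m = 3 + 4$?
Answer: $1708$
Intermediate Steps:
$m = 7$
$l{\left(J \right)} = -1$ ($l{\left(J \right)} = 5 - 6 = -1$)
$P{\left(c,Y \right)} = 7 + 9 c$ ($P{\left(c,Y \right)} = 9 c + 7 = 7 + 9 c$)
$122 \left(61 + P{\left(\left(-3 + 6\right) \left(l{\left(3 \right)} - 1\right),\left(-3\right) \left(-3\right) \right)}\right) = 122 \left(61 + \left(7 + 9 \left(-3 + 6\right) \left(-1 - 1\right)\right)\right) = 122 \left(61 + \left(7 + 9 \cdot 3 \left(-2\right)\right)\right) = 122 \left(61 + \left(7 + 9 \left(-6\right)\right)\right) = 122 \left(61 + \left(7 - 54\right)\right) = 122 \left(61 - 47\right) = 122 \cdot 14 = 1708$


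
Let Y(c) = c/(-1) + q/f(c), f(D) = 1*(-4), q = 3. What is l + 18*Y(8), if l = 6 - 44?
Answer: -391/2 ≈ -195.50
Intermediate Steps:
f(D) = -4
Y(c) = -3/4 - c (Y(c) = c/(-1) + 3/(-4) = c*(-1) + 3*(-1/4) = -c - 3/4 = -3/4 - c)
l = -38
l + 18*Y(8) = -38 + 18*(-3/4 - 1*8) = -38 + 18*(-3/4 - 8) = -38 + 18*(-35/4) = -38 - 315/2 = -391/2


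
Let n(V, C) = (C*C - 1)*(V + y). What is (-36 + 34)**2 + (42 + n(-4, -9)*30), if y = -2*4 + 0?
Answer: -28754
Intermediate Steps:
y = -8 (y = -8 + 0 = -8)
n(V, C) = (-1 + C**2)*(-8 + V) (n(V, C) = (C*C - 1)*(V - 8) = (C**2 - 1)*(-8 + V) = (-1 + C**2)*(-8 + V))
(-36 + 34)**2 + (42 + n(-4, -9)*30) = (-36 + 34)**2 + (42 + (8 - 1*(-4) - 8*(-9)**2 - 4*(-9)**2)*30) = (-2)**2 + (42 + (8 + 4 - 8*81 - 4*81)*30) = 4 + (42 + (8 + 4 - 648 - 324)*30) = 4 + (42 - 960*30) = 4 + (42 - 28800) = 4 - 28758 = -28754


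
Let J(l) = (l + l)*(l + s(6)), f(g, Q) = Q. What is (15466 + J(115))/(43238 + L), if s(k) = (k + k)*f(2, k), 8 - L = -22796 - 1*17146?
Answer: 14619/20797 ≈ 0.70294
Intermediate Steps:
L = 39950 (L = 8 - (-22796 - 1*17146) = 8 - (-22796 - 17146) = 8 - 1*(-39942) = 8 + 39942 = 39950)
s(k) = 2*k² (s(k) = (k + k)*k = (2*k)*k = 2*k²)
J(l) = 2*l*(72 + l) (J(l) = (l + l)*(l + 2*6²) = (2*l)*(l + 2*36) = (2*l)*(l + 72) = (2*l)*(72 + l) = 2*l*(72 + l))
(15466 + J(115))/(43238 + L) = (15466 + 2*115*(72 + 115))/(43238 + 39950) = (15466 + 2*115*187)/83188 = (15466 + 43010)*(1/83188) = 58476*(1/83188) = 14619/20797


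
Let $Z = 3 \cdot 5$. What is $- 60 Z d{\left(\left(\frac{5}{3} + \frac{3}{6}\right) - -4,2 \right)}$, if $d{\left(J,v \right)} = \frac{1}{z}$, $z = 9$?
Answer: $-100$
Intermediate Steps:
$d{\left(J,v \right)} = \frac{1}{9}$
$Z = 15$
$- 60 Z d{\left(\left(\frac{5}{3} + \frac{3}{6}\right) - -4,2 \right)} = \left(-60\right) 15 \cdot \frac{1}{9} = \left(-900\right) \frac{1}{9} = -100$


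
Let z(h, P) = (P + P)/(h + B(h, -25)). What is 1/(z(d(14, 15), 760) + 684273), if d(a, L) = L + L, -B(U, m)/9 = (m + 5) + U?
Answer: 3/2052743 ≈ 1.4615e-6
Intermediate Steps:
B(U, m) = -45 - 9*U - 9*m (B(U, m) = -9*((m + 5) + U) = -9*((5 + m) + U) = -9*(5 + U + m) = -45 - 9*U - 9*m)
d(a, L) = 2*L
z(h, P) = 2*P/(180 - 8*h) (z(h, P) = (P + P)/(h + (-45 - 9*h - 9*(-25))) = (2*P)/(h + (-45 - 9*h + 225)) = (2*P)/(h + (180 - 9*h)) = (2*P)/(180 - 8*h) = 2*P/(180 - 8*h))
1/(z(d(14, 15), 760) + 684273) = 1/(-1*760/(-90 + 4*(2*15)) + 684273) = 1/(-1*760/(-90 + 4*30) + 684273) = 1/(-1*760/(-90 + 120) + 684273) = 1/(-1*760/30 + 684273) = 1/(-1*760*1/30 + 684273) = 1/(-76/3 + 684273) = 1/(2052743/3) = 3/2052743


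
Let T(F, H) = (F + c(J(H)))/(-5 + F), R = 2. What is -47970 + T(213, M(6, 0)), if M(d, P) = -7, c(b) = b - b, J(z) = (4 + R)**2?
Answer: -9977547/208 ≈ -47969.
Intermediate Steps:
J(z) = 36 (J(z) = (4 + 2)**2 = 6**2 = 36)
c(b) = 0
T(F, H) = F/(-5 + F) (T(F, H) = (F + 0)/(-5 + F) = F/(-5 + F))
-47970 + T(213, M(6, 0)) = -47970 + 213/(-5 + 213) = -47970 + 213/208 = -9977547/208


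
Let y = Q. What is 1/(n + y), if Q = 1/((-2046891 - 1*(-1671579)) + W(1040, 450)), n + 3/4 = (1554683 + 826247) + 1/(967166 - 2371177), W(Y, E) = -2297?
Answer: 2120668758796/5049162277371464703 ≈ 4.2000e-7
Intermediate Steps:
n = 13371403428883/5616044 (n = -3/4 + ((1554683 + 826247) + 1/(967166 - 2371177)) = -3/4 + (2380930 + 1/(-1404011)) = -3/4 + (2380930 - 1/1404011) = -3/4 + 3342851910229/1404011 = 13371403428883/5616044 ≈ 2.3809e+6)
Q = -1/377609 (Q = 1/((-2046891 - 1*(-1671579)) - 2297) = 1/((-2046891 + 1671579) - 2297) = 1/(-375312 - 2297) = 1/(-377609) = -1/377609 ≈ -2.6482e-6)
y = -1/377609 ≈ -2.6482e-6
1/(n + y) = 1/(13371403428883/5616044 - 1/377609) = 1/(5049162277371464703/2120668758796) = 2120668758796/5049162277371464703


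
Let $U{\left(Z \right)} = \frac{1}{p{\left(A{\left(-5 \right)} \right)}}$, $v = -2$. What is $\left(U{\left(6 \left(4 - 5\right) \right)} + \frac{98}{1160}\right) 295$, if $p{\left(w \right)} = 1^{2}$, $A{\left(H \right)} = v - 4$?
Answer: $\frac{37111}{116} \approx 319.92$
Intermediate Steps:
$A{\left(H \right)} = -6$ ($A{\left(H \right)} = -2 - 4 = -6$)
$p{\left(w \right)} = 1$
$U{\left(Z \right)} = 1$ ($U{\left(Z \right)} = 1^{-1} = 1$)
$\left(U{\left(6 \left(4 - 5\right) \right)} + \frac{98}{1160}\right) 295 = \left(1 + \frac{98}{1160}\right) 295 = \left(1 + 98 \cdot \frac{1}{1160}\right) 295 = \left(1 + \frac{49}{580}\right) 295 = \frac{629}{580} \cdot 295 = \frac{37111}{116}$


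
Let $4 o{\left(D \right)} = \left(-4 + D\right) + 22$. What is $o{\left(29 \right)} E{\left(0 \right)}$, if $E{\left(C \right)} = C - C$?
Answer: $0$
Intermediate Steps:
$E{\left(C \right)} = 0$
$o{\left(D \right)} = \frac{9}{2} + \frac{D}{4}$ ($o{\left(D \right)} = \frac{\left(-4 + D\right) + 22}{4} = \frac{18 + D}{4} = \frac{9}{2} + \frac{D}{4}$)
$o{\left(29 \right)} E{\left(0 \right)} = \left(\frac{9}{2} + \frac{1}{4} \cdot 29\right) 0 = \left(\frac{9}{2} + \frac{29}{4}\right) 0 = \frac{47}{4} \cdot 0 = 0$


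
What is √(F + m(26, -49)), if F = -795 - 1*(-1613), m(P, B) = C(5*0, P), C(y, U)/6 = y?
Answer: √818 ≈ 28.601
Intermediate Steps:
C(y, U) = 6*y
m(P, B) = 0 (m(P, B) = 6*(5*0) = 6*0 = 0)
F = 818 (F = -795 + 1613 = 818)
√(F + m(26, -49)) = √(818 + 0) = √818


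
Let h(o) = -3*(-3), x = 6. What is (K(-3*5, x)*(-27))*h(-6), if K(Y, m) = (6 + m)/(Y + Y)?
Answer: 486/5 ≈ 97.200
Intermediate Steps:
h(o) = 9
K(Y, m) = (6 + m)/(2*Y) (K(Y, m) = (6 + m)/((2*Y)) = (6 + m)*(1/(2*Y)) = (6 + m)/(2*Y))
(K(-3*5, x)*(-27))*h(-6) = (((6 + 6)/(2*((-3*5))))*(-27))*9 = (((½)*12/(-15))*(-27))*9 = (((½)*(-1/15)*12)*(-27))*9 = -⅖*(-27)*9 = (54/5)*9 = 486/5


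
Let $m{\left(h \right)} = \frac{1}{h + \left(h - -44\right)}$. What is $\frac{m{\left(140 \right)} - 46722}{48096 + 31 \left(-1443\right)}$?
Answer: $- \frac{796733}{57348} \approx -13.893$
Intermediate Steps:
$m{\left(h \right)} = \frac{1}{44 + 2 h}$ ($m{\left(h \right)} = \frac{1}{h + \left(h + 44\right)} = \frac{1}{h + \left(44 + h\right)} = \frac{1}{44 + 2 h}$)
$\frac{m{\left(140 \right)} - 46722}{48096 + 31 \left(-1443\right)} = \frac{\frac{1}{2 \left(22 + 140\right)} - 46722}{48096 + 31 \left(-1443\right)} = \frac{\frac{1}{2 \cdot 162} - 46722}{48096 - 44733} = \frac{\frac{1}{2} \cdot \frac{1}{162} - 46722}{3363} = \left(\frac{1}{324} - 46722\right) \frac{1}{3363} = \left(- \frac{15137927}{324}\right) \frac{1}{3363} = - \frac{796733}{57348}$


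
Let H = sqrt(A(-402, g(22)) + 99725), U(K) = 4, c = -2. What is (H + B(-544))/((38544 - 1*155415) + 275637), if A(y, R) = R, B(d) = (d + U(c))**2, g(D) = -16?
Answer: 48600/26461 + sqrt(99709)/158766 ≈ 1.8387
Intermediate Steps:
B(d) = (4 + d)**2 (B(d) = (d + 4)**2 = (4 + d)**2)
H = sqrt(99709) (H = sqrt(-16 + 99725) = sqrt(99709) ≈ 315.77)
(H + B(-544))/((38544 - 1*155415) + 275637) = (sqrt(99709) + (4 - 544)**2)/((38544 - 1*155415) + 275637) = (sqrt(99709) + (-540)**2)/((38544 - 155415) + 275637) = (sqrt(99709) + 291600)/(-116871 + 275637) = (291600 + sqrt(99709))/158766 = (291600 + sqrt(99709))*(1/158766) = 48600/26461 + sqrt(99709)/158766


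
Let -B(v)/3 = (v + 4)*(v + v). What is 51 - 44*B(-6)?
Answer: 3219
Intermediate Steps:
B(v) = -6*v*(4 + v) (B(v) = -3*(v + 4)*(v + v) = -3*(4 + v)*2*v = -6*v*(4 + v))
51 - 44*B(-6) = 51 - (-264)*(-6)*(4 - 6) = 51 - (-264)*(-6)*(-2) = 51 - 44*(-72) = 51 + 3168 = 3219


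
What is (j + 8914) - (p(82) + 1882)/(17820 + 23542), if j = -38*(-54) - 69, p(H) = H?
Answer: 225359875/20681 ≈ 10897.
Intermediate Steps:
j = 1983 (j = 2052 - 69 = 1983)
(j + 8914) - (p(82) + 1882)/(17820 + 23542) = (1983 + 8914) - (82 + 1882)/(17820 + 23542) = 10897 - 1964/41362 = 10897 - 1*982/20681 = 10897 - 982/20681 = 225359875/20681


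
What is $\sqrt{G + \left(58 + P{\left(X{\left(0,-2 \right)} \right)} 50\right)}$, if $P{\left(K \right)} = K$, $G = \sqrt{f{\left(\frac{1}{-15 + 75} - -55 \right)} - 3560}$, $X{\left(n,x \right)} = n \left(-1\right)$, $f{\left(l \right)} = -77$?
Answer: $\sqrt{58 + i \sqrt{3637}} \approx 8.4164 + 3.5827 i$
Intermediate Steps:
$X{\left(n,x \right)} = - n$
$G = i \sqrt{3637}$ ($G = \sqrt{-77 - 3560} = \sqrt{-3637} = i \sqrt{3637} \approx 60.308 i$)
$\sqrt{G + \left(58 + P{\left(X{\left(0,-2 \right)} \right)} 50\right)} = \sqrt{i \sqrt{3637} + \left(58 + \left(-1\right) 0 \cdot 50\right)} = \sqrt{i \sqrt{3637} + \left(58 + 0 \cdot 50\right)} = \sqrt{i \sqrt{3637} + \left(58 + 0\right)} = \sqrt{i \sqrt{3637} + 58} = \sqrt{58 + i \sqrt{3637}}$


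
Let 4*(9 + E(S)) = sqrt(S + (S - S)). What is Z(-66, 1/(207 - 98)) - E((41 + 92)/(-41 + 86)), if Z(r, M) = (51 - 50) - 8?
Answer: 2 - sqrt(665)/60 ≈ 1.5702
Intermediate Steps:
E(S) = -9 + sqrt(S)/4 (E(S) = -9 + sqrt(S + (S - S))/4 = -9 + sqrt(S + 0)/4 = -9 + sqrt(S)/4)
Z(r, M) = -7 (Z(r, M) = 1 - 8 = -7)
Z(-66, 1/(207 - 98)) - E((41 + 92)/(-41 + 86)) = -7 - (-9 + sqrt((41 + 92)/(-41 + 86))/4) = -7 - (-9 + sqrt(133/45)/4) = -7 - (-9 + (sqrt(665)/15)/4) = -7 - (-9 + sqrt(665)/60) = -7 + (9 - sqrt(665)/60) = 2 - sqrt(665)/60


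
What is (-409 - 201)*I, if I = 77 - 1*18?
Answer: -35990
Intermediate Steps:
I = 59 (I = 77 - 18 = 59)
(-409 - 201)*I = (-409 - 201)*59 = -610*59 = -35990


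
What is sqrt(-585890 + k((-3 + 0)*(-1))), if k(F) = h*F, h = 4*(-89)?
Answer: I*sqrt(586958) ≈ 766.13*I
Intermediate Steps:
h = -356
k(F) = -356*F
sqrt(-585890 + k((-3 + 0)*(-1))) = sqrt(-585890 - 356*(-3 + 0)*(-1)) = sqrt(-585890 - (-1068)*(-1)) = sqrt(-585890 - 356*3) = sqrt(-585890 - 1068) = sqrt(-586958) = I*sqrt(586958)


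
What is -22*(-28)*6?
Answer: 3696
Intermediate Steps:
-22*(-28)*6 = 616*6 = 3696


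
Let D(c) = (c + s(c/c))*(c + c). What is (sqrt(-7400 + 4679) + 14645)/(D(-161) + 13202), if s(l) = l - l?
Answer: 145/644 + I*sqrt(2721)/65044 ≈ 0.22516 + 0.00080197*I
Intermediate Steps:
s(l) = 0
D(c) = 2*c**2 (D(c) = (c + 0)*(c + c) = c*(2*c) = 2*c**2)
(sqrt(-7400 + 4679) + 14645)/(D(-161) + 13202) = (sqrt(-7400 + 4679) + 14645)/(2*(-161)**2 + 13202) = (sqrt(-2721) + 14645)/(2*25921 + 13202) = (I*sqrt(2721) + 14645)/(51842 + 13202) = (14645 + I*sqrt(2721))/65044 = (14645 + I*sqrt(2721))*(1/65044) = 145/644 + I*sqrt(2721)/65044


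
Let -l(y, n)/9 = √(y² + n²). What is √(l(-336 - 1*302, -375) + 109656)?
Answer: 3*√(12184 - √547669) ≈ 320.93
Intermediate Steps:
l(y, n) = -9*√(n² + y²) (l(y, n) = -9*√(y² + n²) = -9*√(n² + y²))
√(l(-336 - 1*302, -375) + 109656) = √(-9*√((-375)² + (-336 - 1*302)²) + 109656) = √(-9*√(140625 + (-336 - 302)²) + 109656) = √(-9*√(140625 + (-638)²) + 109656) = √(-9*√(140625 + 407044) + 109656) = √(-9*√547669 + 109656) = √(109656 - 9*√547669)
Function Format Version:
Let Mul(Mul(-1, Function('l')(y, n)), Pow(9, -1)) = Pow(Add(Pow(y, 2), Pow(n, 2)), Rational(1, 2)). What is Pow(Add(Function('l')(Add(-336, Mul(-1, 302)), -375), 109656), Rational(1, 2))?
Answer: Mul(3, Pow(Add(12184, Mul(-1, Pow(547669, Rational(1, 2)))), Rational(1, 2))) ≈ 320.93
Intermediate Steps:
Function('l')(y, n) = Mul(-9, Pow(Add(Pow(n, 2), Pow(y, 2)), Rational(1, 2))) (Function('l')(y, n) = Mul(-9, Pow(Add(Pow(y, 2), Pow(n, 2)), Rational(1, 2))) = Mul(-9, Pow(Add(Pow(n, 2), Pow(y, 2)), Rational(1, 2))))
Pow(Add(Function('l')(Add(-336, Mul(-1, 302)), -375), 109656), Rational(1, 2)) = Pow(Add(Mul(-9, Pow(Add(Pow(-375, 2), Pow(Add(-336, Mul(-1, 302)), 2)), Rational(1, 2))), 109656), Rational(1, 2)) = Pow(Add(Mul(-9, Pow(Add(140625, Pow(Add(-336, -302), 2)), Rational(1, 2))), 109656), Rational(1, 2)) = Pow(Add(Mul(-9, Pow(Add(140625, Pow(-638, 2)), Rational(1, 2))), 109656), Rational(1, 2)) = Pow(Add(Mul(-9, Pow(Add(140625, 407044), Rational(1, 2))), 109656), Rational(1, 2)) = Pow(Add(Mul(-9, Pow(547669, Rational(1, 2))), 109656), Rational(1, 2)) = Pow(Add(109656, Mul(-9, Pow(547669, Rational(1, 2)))), Rational(1, 2))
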